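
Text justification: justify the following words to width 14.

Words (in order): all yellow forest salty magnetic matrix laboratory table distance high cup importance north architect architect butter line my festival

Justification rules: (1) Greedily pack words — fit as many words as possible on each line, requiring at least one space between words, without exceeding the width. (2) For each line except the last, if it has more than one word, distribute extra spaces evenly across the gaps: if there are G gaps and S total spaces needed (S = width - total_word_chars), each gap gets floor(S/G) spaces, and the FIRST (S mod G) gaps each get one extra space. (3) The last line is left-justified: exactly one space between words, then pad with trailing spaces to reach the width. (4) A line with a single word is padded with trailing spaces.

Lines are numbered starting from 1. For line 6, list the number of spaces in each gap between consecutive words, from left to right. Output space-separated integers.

Answer: 1

Derivation:
Line 1: ['all', 'yellow'] (min_width=10, slack=4)
Line 2: ['forest', 'salty'] (min_width=12, slack=2)
Line 3: ['magnetic'] (min_width=8, slack=6)
Line 4: ['matrix'] (min_width=6, slack=8)
Line 5: ['laboratory'] (min_width=10, slack=4)
Line 6: ['table', 'distance'] (min_width=14, slack=0)
Line 7: ['high', 'cup'] (min_width=8, slack=6)
Line 8: ['importance'] (min_width=10, slack=4)
Line 9: ['north'] (min_width=5, slack=9)
Line 10: ['architect'] (min_width=9, slack=5)
Line 11: ['architect'] (min_width=9, slack=5)
Line 12: ['butter', 'line', 'my'] (min_width=14, slack=0)
Line 13: ['festival'] (min_width=8, slack=6)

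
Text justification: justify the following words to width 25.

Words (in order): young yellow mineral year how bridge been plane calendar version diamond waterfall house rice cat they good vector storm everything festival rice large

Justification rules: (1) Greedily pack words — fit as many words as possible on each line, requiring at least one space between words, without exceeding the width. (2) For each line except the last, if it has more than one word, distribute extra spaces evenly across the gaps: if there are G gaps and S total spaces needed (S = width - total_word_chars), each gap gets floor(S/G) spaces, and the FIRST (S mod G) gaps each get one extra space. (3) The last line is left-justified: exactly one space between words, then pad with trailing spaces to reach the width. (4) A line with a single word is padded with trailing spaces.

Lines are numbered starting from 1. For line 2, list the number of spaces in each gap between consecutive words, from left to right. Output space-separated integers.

Line 1: ['young', 'yellow', 'mineral', 'year'] (min_width=25, slack=0)
Line 2: ['how', 'bridge', 'been', 'plane'] (min_width=21, slack=4)
Line 3: ['calendar', 'version', 'diamond'] (min_width=24, slack=1)
Line 4: ['waterfall', 'house', 'rice', 'cat'] (min_width=24, slack=1)
Line 5: ['they', 'good', 'vector', 'storm'] (min_width=22, slack=3)
Line 6: ['everything', 'festival', 'rice'] (min_width=24, slack=1)
Line 7: ['large'] (min_width=5, slack=20)

Answer: 3 2 2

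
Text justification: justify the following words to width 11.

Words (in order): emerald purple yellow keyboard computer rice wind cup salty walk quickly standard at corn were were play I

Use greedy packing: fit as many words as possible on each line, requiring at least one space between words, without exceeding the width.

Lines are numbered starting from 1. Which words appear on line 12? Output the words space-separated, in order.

Answer: were play I

Derivation:
Line 1: ['emerald'] (min_width=7, slack=4)
Line 2: ['purple'] (min_width=6, slack=5)
Line 3: ['yellow'] (min_width=6, slack=5)
Line 4: ['keyboard'] (min_width=8, slack=3)
Line 5: ['computer'] (min_width=8, slack=3)
Line 6: ['rice', 'wind'] (min_width=9, slack=2)
Line 7: ['cup', 'salty'] (min_width=9, slack=2)
Line 8: ['walk'] (min_width=4, slack=7)
Line 9: ['quickly'] (min_width=7, slack=4)
Line 10: ['standard', 'at'] (min_width=11, slack=0)
Line 11: ['corn', 'were'] (min_width=9, slack=2)
Line 12: ['were', 'play', 'I'] (min_width=11, slack=0)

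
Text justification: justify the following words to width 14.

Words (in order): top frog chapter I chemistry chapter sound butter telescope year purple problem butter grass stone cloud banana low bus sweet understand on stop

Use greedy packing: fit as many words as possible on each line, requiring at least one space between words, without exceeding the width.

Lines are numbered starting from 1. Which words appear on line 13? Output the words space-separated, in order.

Line 1: ['top', 'frog'] (min_width=8, slack=6)
Line 2: ['chapter', 'I'] (min_width=9, slack=5)
Line 3: ['chemistry'] (min_width=9, slack=5)
Line 4: ['chapter', 'sound'] (min_width=13, slack=1)
Line 5: ['butter'] (min_width=6, slack=8)
Line 6: ['telescope', 'year'] (min_width=14, slack=0)
Line 7: ['purple', 'problem'] (min_width=14, slack=0)
Line 8: ['butter', 'grass'] (min_width=12, slack=2)
Line 9: ['stone', 'cloud'] (min_width=11, slack=3)
Line 10: ['banana', 'low', 'bus'] (min_width=14, slack=0)
Line 11: ['sweet'] (min_width=5, slack=9)
Line 12: ['understand', 'on'] (min_width=13, slack=1)
Line 13: ['stop'] (min_width=4, slack=10)

Answer: stop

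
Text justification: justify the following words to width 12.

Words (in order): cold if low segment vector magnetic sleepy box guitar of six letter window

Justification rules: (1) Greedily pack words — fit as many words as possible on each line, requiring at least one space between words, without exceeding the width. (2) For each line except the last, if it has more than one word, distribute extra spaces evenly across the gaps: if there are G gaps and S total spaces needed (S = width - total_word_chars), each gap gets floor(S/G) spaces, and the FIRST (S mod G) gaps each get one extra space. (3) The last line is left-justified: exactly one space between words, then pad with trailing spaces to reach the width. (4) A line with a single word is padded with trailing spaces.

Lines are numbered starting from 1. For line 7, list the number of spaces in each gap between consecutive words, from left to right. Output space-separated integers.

Line 1: ['cold', 'if', 'low'] (min_width=11, slack=1)
Line 2: ['segment'] (min_width=7, slack=5)
Line 3: ['vector'] (min_width=6, slack=6)
Line 4: ['magnetic'] (min_width=8, slack=4)
Line 5: ['sleepy', 'box'] (min_width=10, slack=2)
Line 6: ['guitar', 'of'] (min_width=9, slack=3)
Line 7: ['six', 'letter'] (min_width=10, slack=2)
Line 8: ['window'] (min_width=6, slack=6)

Answer: 3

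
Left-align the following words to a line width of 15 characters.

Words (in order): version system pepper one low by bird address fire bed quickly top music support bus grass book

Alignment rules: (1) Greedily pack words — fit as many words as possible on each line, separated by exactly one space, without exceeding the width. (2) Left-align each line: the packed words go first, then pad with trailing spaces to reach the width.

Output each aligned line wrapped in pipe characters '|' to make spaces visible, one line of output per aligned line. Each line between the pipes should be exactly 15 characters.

Answer: |version system |
|pepper one low |
|by bird address|
|fire bed       |
|quickly top    |
|music support  |
|bus grass book |

Derivation:
Line 1: ['version', 'system'] (min_width=14, slack=1)
Line 2: ['pepper', 'one', 'low'] (min_width=14, slack=1)
Line 3: ['by', 'bird', 'address'] (min_width=15, slack=0)
Line 4: ['fire', 'bed'] (min_width=8, slack=7)
Line 5: ['quickly', 'top'] (min_width=11, slack=4)
Line 6: ['music', 'support'] (min_width=13, slack=2)
Line 7: ['bus', 'grass', 'book'] (min_width=14, slack=1)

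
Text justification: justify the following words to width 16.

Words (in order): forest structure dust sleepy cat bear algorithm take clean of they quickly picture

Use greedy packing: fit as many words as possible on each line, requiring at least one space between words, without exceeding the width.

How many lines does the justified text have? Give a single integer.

Answer: 6

Derivation:
Line 1: ['forest', 'structure'] (min_width=16, slack=0)
Line 2: ['dust', 'sleepy', 'cat'] (min_width=15, slack=1)
Line 3: ['bear', 'algorithm'] (min_width=14, slack=2)
Line 4: ['take', 'clean', 'of'] (min_width=13, slack=3)
Line 5: ['they', 'quickly'] (min_width=12, slack=4)
Line 6: ['picture'] (min_width=7, slack=9)
Total lines: 6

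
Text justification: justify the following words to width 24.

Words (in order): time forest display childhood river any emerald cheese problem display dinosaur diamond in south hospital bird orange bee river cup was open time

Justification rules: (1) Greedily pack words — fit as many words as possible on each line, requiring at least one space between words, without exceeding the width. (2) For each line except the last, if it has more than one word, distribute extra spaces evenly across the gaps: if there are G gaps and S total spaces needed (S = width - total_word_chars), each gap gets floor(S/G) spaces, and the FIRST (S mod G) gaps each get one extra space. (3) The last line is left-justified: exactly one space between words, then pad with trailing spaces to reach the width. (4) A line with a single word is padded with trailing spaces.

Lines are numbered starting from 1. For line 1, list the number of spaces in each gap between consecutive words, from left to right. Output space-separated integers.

Line 1: ['time', 'forest', 'display'] (min_width=19, slack=5)
Line 2: ['childhood', 'river', 'any'] (min_width=19, slack=5)
Line 3: ['emerald', 'cheese', 'problem'] (min_width=22, slack=2)
Line 4: ['display', 'dinosaur', 'diamond'] (min_width=24, slack=0)
Line 5: ['in', 'south', 'hospital', 'bird'] (min_width=22, slack=2)
Line 6: ['orange', 'bee', 'river', 'cup', 'was'] (min_width=24, slack=0)
Line 7: ['open', 'time'] (min_width=9, slack=15)

Answer: 4 3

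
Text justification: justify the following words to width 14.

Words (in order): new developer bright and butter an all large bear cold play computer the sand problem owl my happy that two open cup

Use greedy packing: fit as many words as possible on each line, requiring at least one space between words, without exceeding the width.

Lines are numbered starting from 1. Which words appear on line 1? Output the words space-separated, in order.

Answer: new developer

Derivation:
Line 1: ['new', 'developer'] (min_width=13, slack=1)
Line 2: ['bright', 'and'] (min_width=10, slack=4)
Line 3: ['butter', 'an', 'all'] (min_width=13, slack=1)
Line 4: ['large', 'bear'] (min_width=10, slack=4)
Line 5: ['cold', 'play'] (min_width=9, slack=5)
Line 6: ['computer', 'the'] (min_width=12, slack=2)
Line 7: ['sand', 'problem'] (min_width=12, slack=2)
Line 8: ['owl', 'my', 'happy'] (min_width=12, slack=2)
Line 9: ['that', 'two', 'open'] (min_width=13, slack=1)
Line 10: ['cup'] (min_width=3, slack=11)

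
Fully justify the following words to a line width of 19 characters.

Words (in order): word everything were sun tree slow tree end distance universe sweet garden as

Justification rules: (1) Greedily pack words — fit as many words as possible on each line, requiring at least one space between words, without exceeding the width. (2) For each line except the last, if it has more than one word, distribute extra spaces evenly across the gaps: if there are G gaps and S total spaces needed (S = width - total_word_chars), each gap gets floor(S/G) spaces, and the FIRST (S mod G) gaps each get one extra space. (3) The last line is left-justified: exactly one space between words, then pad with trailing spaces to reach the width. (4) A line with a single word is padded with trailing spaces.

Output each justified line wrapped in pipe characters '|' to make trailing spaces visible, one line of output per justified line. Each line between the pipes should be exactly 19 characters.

Answer: |word     everything|
|were  sun tree slow|
|tree  end  distance|
|universe      sweet|
|garden as          |

Derivation:
Line 1: ['word', 'everything'] (min_width=15, slack=4)
Line 2: ['were', 'sun', 'tree', 'slow'] (min_width=18, slack=1)
Line 3: ['tree', 'end', 'distance'] (min_width=17, slack=2)
Line 4: ['universe', 'sweet'] (min_width=14, slack=5)
Line 5: ['garden', 'as'] (min_width=9, slack=10)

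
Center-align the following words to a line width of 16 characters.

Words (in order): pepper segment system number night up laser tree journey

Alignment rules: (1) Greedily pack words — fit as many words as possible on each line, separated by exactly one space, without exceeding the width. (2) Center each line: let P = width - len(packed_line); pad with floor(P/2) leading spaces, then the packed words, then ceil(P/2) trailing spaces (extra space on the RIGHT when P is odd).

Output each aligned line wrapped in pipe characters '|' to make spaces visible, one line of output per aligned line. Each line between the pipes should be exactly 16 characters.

Answer: | pepper segment |
| system number  |
| night up laser |
|  tree journey  |

Derivation:
Line 1: ['pepper', 'segment'] (min_width=14, slack=2)
Line 2: ['system', 'number'] (min_width=13, slack=3)
Line 3: ['night', 'up', 'laser'] (min_width=14, slack=2)
Line 4: ['tree', 'journey'] (min_width=12, slack=4)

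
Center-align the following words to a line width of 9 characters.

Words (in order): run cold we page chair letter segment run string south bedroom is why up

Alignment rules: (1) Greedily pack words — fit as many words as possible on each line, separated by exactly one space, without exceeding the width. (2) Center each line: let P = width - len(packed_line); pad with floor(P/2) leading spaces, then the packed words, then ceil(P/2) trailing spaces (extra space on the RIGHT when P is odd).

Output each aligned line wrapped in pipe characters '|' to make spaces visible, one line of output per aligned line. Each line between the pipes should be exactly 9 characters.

Line 1: ['run', 'cold'] (min_width=8, slack=1)
Line 2: ['we', 'page'] (min_width=7, slack=2)
Line 3: ['chair'] (min_width=5, slack=4)
Line 4: ['letter'] (min_width=6, slack=3)
Line 5: ['segment'] (min_width=7, slack=2)
Line 6: ['run'] (min_width=3, slack=6)
Line 7: ['string'] (min_width=6, slack=3)
Line 8: ['south'] (min_width=5, slack=4)
Line 9: ['bedroom'] (min_width=7, slack=2)
Line 10: ['is', 'why', 'up'] (min_width=9, slack=0)

Answer: |run cold |
| we page |
|  chair  |
| letter  |
| segment |
|   run   |
| string  |
|  south  |
| bedroom |
|is why up|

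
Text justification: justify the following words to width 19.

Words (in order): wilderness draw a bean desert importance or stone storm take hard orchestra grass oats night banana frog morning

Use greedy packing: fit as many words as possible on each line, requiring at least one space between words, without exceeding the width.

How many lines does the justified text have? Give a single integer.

Line 1: ['wilderness', 'draw', 'a'] (min_width=17, slack=2)
Line 2: ['bean', 'desert'] (min_width=11, slack=8)
Line 3: ['importance', 'or', 'stone'] (min_width=19, slack=0)
Line 4: ['storm', 'take', 'hard'] (min_width=15, slack=4)
Line 5: ['orchestra', 'grass'] (min_width=15, slack=4)
Line 6: ['oats', 'night', 'banana'] (min_width=17, slack=2)
Line 7: ['frog', 'morning'] (min_width=12, slack=7)
Total lines: 7

Answer: 7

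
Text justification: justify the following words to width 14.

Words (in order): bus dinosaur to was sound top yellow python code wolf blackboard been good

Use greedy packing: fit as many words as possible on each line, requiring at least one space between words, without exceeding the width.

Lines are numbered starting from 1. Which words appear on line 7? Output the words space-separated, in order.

Line 1: ['bus', 'dinosaur'] (min_width=12, slack=2)
Line 2: ['to', 'was', 'sound'] (min_width=12, slack=2)
Line 3: ['top', 'yellow'] (min_width=10, slack=4)
Line 4: ['python', 'code'] (min_width=11, slack=3)
Line 5: ['wolf'] (min_width=4, slack=10)
Line 6: ['blackboard'] (min_width=10, slack=4)
Line 7: ['been', 'good'] (min_width=9, slack=5)

Answer: been good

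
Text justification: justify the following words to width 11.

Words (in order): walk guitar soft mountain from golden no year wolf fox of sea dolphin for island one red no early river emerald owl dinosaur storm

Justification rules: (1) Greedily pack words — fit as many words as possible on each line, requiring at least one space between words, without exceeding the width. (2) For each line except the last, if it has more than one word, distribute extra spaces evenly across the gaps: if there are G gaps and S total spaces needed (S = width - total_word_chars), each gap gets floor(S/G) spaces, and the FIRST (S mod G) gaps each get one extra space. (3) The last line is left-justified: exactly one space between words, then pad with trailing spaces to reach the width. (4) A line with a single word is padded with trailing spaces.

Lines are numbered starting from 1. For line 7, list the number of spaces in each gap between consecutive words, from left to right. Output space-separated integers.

Answer: 1

Derivation:
Line 1: ['walk', 'guitar'] (min_width=11, slack=0)
Line 2: ['soft'] (min_width=4, slack=7)
Line 3: ['mountain'] (min_width=8, slack=3)
Line 4: ['from', 'golden'] (min_width=11, slack=0)
Line 5: ['no', 'year'] (min_width=7, slack=4)
Line 6: ['wolf', 'fox', 'of'] (min_width=11, slack=0)
Line 7: ['sea', 'dolphin'] (min_width=11, slack=0)
Line 8: ['for', 'island'] (min_width=10, slack=1)
Line 9: ['one', 'red', 'no'] (min_width=10, slack=1)
Line 10: ['early', 'river'] (min_width=11, slack=0)
Line 11: ['emerald', 'owl'] (min_width=11, slack=0)
Line 12: ['dinosaur'] (min_width=8, slack=3)
Line 13: ['storm'] (min_width=5, slack=6)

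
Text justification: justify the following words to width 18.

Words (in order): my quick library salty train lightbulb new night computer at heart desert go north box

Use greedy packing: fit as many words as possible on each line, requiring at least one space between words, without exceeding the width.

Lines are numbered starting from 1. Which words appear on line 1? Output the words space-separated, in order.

Line 1: ['my', 'quick', 'library'] (min_width=16, slack=2)
Line 2: ['salty', 'train'] (min_width=11, slack=7)
Line 3: ['lightbulb', 'new'] (min_width=13, slack=5)
Line 4: ['night', 'computer', 'at'] (min_width=17, slack=1)
Line 5: ['heart', 'desert', 'go'] (min_width=15, slack=3)
Line 6: ['north', 'box'] (min_width=9, slack=9)

Answer: my quick library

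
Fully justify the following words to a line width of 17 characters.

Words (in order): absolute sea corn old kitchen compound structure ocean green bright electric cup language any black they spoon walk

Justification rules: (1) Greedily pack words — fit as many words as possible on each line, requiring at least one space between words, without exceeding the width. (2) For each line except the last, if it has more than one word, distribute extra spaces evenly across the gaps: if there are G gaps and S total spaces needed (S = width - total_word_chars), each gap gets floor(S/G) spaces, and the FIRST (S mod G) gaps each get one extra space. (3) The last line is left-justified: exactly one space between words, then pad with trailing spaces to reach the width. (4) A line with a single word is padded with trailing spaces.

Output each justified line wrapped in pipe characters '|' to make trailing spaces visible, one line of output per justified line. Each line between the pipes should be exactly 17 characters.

Line 1: ['absolute', 'sea', 'corn'] (min_width=17, slack=0)
Line 2: ['old', 'kitchen'] (min_width=11, slack=6)
Line 3: ['compound'] (min_width=8, slack=9)
Line 4: ['structure', 'ocean'] (min_width=15, slack=2)
Line 5: ['green', 'bright'] (min_width=12, slack=5)
Line 6: ['electric', 'cup'] (min_width=12, slack=5)
Line 7: ['language', 'any'] (min_width=12, slack=5)
Line 8: ['black', 'they', 'spoon'] (min_width=16, slack=1)
Line 9: ['walk'] (min_width=4, slack=13)

Answer: |absolute sea corn|
|old       kitchen|
|compound         |
|structure   ocean|
|green      bright|
|electric      cup|
|language      any|
|black  they spoon|
|walk             |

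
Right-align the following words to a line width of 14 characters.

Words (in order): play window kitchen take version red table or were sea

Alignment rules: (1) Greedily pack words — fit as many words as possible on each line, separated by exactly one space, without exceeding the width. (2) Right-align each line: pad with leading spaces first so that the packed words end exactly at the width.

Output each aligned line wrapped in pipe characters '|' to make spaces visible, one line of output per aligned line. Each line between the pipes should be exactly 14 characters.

Line 1: ['play', 'window'] (min_width=11, slack=3)
Line 2: ['kitchen', 'take'] (min_width=12, slack=2)
Line 3: ['version', 'red'] (min_width=11, slack=3)
Line 4: ['table', 'or', 'were'] (min_width=13, slack=1)
Line 5: ['sea'] (min_width=3, slack=11)

Answer: |   play window|
|  kitchen take|
|   version red|
| table or were|
|           sea|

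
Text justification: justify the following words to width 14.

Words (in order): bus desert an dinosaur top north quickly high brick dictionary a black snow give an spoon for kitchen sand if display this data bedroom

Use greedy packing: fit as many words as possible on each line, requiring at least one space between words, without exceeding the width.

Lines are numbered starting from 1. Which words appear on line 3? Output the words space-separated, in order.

Answer: north quickly

Derivation:
Line 1: ['bus', 'desert', 'an'] (min_width=13, slack=1)
Line 2: ['dinosaur', 'top'] (min_width=12, slack=2)
Line 3: ['north', 'quickly'] (min_width=13, slack=1)
Line 4: ['high', 'brick'] (min_width=10, slack=4)
Line 5: ['dictionary', 'a'] (min_width=12, slack=2)
Line 6: ['black', 'snow'] (min_width=10, slack=4)
Line 7: ['give', 'an', 'spoon'] (min_width=13, slack=1)
Line 8: ['for', 'kitchen'] (min_width=11, slack=3)
Line 9: ['sand', 'if'] (min_width=7, slack=7)
Line 10: ['display', 'this'] (min_width=12, slack=2)
Line 11: ['data', 'bedroom'] (min_width=12, slack=2)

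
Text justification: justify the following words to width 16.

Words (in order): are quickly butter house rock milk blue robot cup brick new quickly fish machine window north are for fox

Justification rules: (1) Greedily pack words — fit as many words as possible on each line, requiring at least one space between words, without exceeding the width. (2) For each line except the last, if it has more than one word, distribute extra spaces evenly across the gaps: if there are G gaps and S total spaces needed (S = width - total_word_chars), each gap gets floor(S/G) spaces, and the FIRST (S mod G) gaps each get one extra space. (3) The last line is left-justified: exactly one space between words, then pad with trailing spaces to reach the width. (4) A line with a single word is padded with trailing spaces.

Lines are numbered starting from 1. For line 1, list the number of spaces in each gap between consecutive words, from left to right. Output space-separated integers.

Line 1: ['are', 'quickly'] (min_width=11, slack=5)
Line 2: ['butter', 'house'] (min_width=12, slack=4)
Line 3: ['rock', 'milk', 'blue'] (min_width=14, slack=2)
Line 4: ['robot', 'cup', 'brick'] (min_width=15, slack=1)
Line 5: ['new', 'quickly', 'fish'] (min_width=16, slack=0)
Line 6: ['machine', 'window'] (min_width=14, slack=2)
Line 7: ['north', 'are', 'for'] (min_width=13, slack=3)
Line 8: ['fox'] (min_width=3, slack=13)

Answer: 6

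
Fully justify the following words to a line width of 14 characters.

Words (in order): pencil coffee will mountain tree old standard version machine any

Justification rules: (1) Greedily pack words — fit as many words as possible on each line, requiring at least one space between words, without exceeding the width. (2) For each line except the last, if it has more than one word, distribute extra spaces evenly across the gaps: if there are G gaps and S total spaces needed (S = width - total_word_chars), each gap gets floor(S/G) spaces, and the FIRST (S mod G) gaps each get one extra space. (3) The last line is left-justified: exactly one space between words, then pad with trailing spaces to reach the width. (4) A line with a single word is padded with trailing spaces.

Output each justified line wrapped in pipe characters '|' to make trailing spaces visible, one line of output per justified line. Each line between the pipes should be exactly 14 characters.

Answer: |pencil  coffee|
|will  mountain|
|tree       old|
|standard      |
|version       |
|machine any   |

Derivation:
Line 1: ['pencil', 'coffee'] (min_width=13, slack=1)
Line 2: ['will', 'mountain'] (min_width=13, slack=1)
Line 3: ['tree', 'old'] (min_width=8, slack=6)
Line 4: ['standard'] (min_width=8, slack=6)
Line 5: ['version'] (min_width=7, slack=7)
Line 6: ['machine', 'any'] (min_width=11, slack=3)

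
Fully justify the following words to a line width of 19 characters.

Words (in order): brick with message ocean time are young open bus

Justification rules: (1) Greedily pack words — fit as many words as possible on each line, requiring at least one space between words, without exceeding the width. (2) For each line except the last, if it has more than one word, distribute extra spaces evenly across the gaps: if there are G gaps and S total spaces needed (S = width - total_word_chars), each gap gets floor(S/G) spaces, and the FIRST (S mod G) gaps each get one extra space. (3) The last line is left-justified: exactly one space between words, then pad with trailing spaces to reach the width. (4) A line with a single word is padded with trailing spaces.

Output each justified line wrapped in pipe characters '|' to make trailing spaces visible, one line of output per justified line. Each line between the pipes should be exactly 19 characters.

Line 1: ['brick', 'with', 'message'] (min_width=18, slack=1)
Line 2: ['ocean', 'time', 'are'] (min_width=14, slack=5)
Line 3: ['young', 'open', 'bus'] (min_width=14, slack=5)

Answer: |brick  with message|
|ocean    time   are|
|young open bus     |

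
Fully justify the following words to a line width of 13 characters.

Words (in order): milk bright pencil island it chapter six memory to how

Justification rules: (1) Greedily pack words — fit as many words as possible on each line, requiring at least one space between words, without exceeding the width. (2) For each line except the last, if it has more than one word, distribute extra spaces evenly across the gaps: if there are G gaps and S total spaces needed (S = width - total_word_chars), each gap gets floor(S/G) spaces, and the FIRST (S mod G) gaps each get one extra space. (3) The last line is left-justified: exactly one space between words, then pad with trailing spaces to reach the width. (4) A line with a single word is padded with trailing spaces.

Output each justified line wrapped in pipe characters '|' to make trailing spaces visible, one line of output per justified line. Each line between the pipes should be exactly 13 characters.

Line 1: ['milk', 'bright'] (min_width=11, slack=2)
Line 2: ['pencil', 'island'] (min_width=13, slack=0)
Line 3: ['it', 'chapter'] (min_width=10, slack=3)
Line 4: ['six', 'memory', 'to'] (min_width=13, slack=0)
Line 5: ['how'] (min_width=3, slack=10)

Answer: |milk   bright|
|pencil island|
|it    chapter|
|six memory to|
|how          |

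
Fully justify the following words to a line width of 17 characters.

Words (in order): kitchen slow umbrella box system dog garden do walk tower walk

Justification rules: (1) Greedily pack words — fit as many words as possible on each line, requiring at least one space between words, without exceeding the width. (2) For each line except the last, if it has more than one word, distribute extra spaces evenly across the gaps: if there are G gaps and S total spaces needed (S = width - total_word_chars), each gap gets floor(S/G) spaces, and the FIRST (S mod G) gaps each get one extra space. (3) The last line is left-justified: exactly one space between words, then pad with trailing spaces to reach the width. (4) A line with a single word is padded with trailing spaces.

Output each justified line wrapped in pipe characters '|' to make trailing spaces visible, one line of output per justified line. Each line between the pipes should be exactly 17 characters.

Line 1: ['kitchen', 'slow'] (min_width=12, slack=5)
Line 2: ['umbrella', 'box'] (min_width=12, slack=5)
Line 3: ['system', 'dog', 'garden'] (min_width=17, slack=0)
Line 4: ['do', 'walk', 'tower'] (min_width=13, slack=4)
Line 5: ['walk'] (min_width=4, slack=13)

Answer: |kitchen      slow|
|umbrella      box|
|system dog garden|
|do   walk   tower|
|walk             |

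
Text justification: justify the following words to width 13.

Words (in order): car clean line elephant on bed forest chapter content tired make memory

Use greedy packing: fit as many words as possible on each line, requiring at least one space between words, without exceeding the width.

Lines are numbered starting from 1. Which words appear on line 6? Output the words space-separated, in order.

Line 1: ['car', 'clean'] (min_width=9, slack=4)
Line 2: ['line', 'elephant'] (min_width=13, slack=0)
Line 3: ['on', 'bed', 'forest'] (min_width=13, slack=0)
Line 4: ['chapter'] (min_width=7, slack=6)
Line 5: ['content', 'tired'] (min_width=13, slack=0)
Line 6: ['make', 'memory'] (min_width=11, slack=2)

Answer: make memory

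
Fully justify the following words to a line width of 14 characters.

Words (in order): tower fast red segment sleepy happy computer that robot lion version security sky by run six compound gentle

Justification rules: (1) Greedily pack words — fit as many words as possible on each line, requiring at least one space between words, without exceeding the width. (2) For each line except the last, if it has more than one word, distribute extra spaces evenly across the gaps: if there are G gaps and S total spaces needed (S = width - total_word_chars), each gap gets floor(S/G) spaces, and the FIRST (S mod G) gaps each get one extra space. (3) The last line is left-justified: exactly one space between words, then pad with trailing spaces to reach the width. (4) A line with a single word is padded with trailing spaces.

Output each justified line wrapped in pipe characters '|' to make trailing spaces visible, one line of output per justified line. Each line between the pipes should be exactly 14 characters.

Line 1: ['tower', 'fast', 'red'] (min_width=14, slack=0)
Line 2: ['segment', 'sleepy'] (min_width=14, slack=0)
Line 3: ['happy', 'computer'] (min_width=14, slack=0)
Line 4: ['that', 'robot'] (min_width=10, slack=4)
Line 5: ['lion', 'version'] (min_width=12, slack=2)
Line 6: ['security', 'sky'] (min_width=12, slack=2)
Line 7: ['by', 'run', 'six'] (min_width=10, slack=4)
Line 8: ['compound'] (min_width=8, slack=6)
Line 9: ['gentle'] (min_width=6, slack=8)

Answer: |tower fast red|
|segment sleepy|
|happy computer|
|that     robot|
|lion   version|
|security   sky|
|by   run   six|
|compound      |
|gentle        |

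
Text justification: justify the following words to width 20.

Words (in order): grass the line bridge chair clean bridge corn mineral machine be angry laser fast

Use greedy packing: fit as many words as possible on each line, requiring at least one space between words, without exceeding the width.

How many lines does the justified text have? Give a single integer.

Line 1: ['grass', 'the', 'line'] (min_width=14, slack=6)
Line 2: ['bridge', 'chair', 'clean'] (min_width=18, slack=2)
Line 3: ['bridge', 'corn', 'mineral'] (min_width=19, slack=1)
Line 4: ['machine', 'be', 'angry'] (min_width=16, slack=4)
Line 5: ['laser', 'fast'] (min_width=10, slack=10)
Total lines: 5

Answer: 5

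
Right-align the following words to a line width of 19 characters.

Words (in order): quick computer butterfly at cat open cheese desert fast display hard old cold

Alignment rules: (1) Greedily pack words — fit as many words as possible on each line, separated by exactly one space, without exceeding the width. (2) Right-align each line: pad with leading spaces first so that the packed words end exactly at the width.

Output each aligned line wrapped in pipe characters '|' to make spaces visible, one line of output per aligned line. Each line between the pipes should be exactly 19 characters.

Line 1: ['quick', 'computer'] (min_width=14, slack=5)
Line 2: ['butterfly', 'at', 'cat'] (min_width=16, slack=3)
Line 3: ['open', 'cheese', 'desert'] (min_width=18, slack=1)
Line 4: ['fast', 'display', 'hard'] (min_width=17, slack=2)
Line 5: ['old', 'cold'] (min_width=8, slack=11)

Answer: |     quick computer|
|   butterfly at cat|
| open cheese desert|
|  fast display hard|
|           old cold|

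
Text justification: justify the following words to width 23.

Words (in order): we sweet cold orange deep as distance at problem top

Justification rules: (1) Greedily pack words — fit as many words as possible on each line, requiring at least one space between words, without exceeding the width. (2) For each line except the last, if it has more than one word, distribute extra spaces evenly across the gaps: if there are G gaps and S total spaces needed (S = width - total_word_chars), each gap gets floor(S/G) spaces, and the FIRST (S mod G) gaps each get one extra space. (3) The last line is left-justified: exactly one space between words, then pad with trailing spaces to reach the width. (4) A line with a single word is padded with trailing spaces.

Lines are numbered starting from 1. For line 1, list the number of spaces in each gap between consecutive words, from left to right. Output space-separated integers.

Line 1: ['we', 'sweet', 'cold', 'orange'] (min_width=20, slack=3)
Line 2: ['deep', 'as', 'distance', 'at'] (min_width=19, slack=4)
Line 3: ['problem', 'top'] (min_width=11, slack=12)

Answer: 2 2 2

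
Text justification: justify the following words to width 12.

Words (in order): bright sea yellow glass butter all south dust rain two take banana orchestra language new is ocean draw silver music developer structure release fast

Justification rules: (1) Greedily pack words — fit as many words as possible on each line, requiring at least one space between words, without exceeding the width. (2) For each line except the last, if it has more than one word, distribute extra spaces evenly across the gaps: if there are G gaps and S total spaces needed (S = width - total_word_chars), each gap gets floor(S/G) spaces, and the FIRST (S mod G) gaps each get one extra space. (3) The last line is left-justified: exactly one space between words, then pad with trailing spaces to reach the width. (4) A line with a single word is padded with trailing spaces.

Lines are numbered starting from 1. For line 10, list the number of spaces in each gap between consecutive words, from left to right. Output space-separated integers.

Answer: 2

Derivation:
Line 1: ['bright', 'sea'] (min_width=10, slack=2)
Line 2: ['yellow', 'glass'] (min_width=12, slack=0)
Line 3: ['butter', 'all'] (min_width=10, slack=2)
Line 4: ['south', 'dust'] (min_width=10, slack=2)
Line 5: ['rain', 'two'] (min_width=8, slack=4)
Line 6: ['take', 'banana'] (min_width=11, slack=1)
Line 7: ['orchestra'] (min_width=9, slack=3)
Line 8: ['language', 'new'] (min_width=12, slack=0)
Line 9: ['is', 'ocean'] (min_width=8, slack=4)
Line 10: ['draw', 'silver'] (min_width=11, slack=1)
Line 11: ['music'] (min_width=5, slack=7)
Line 12: ['developer'] (min_width=9, slack=3)
Line 13: ['structure'] (min_width=9, slack=3)
Line 14: ['release', 'fast'] (min_width=12, slack=0)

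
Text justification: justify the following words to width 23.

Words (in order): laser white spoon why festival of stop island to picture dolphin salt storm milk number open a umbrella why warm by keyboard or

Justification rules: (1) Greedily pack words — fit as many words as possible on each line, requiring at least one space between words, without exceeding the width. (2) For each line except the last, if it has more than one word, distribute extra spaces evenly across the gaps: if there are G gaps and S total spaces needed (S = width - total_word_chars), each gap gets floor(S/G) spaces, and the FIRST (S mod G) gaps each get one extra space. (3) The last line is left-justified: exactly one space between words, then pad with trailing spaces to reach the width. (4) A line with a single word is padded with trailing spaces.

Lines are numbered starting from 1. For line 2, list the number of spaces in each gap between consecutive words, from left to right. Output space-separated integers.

Answer: 1 1 1

Derivation:
Line 1: ['laser', 'white', 'spoon', 'why'] (min_width=21, slack=2)
Line 2: ['festival', 'of', 'stop', 'island'] (min_width=23, slack=0)
Line 3: ['to', 'picture', 'dolphin', 'salt'] (min_width=23, slack=0)
Line 4: ['storm', 'milk', 'number', 'open'] (min_width=22, slack=1)
Line 5: ['a', 'umbrella', 'why', 'warm', 'by'] (min_width=22, slack=1)
Line 6: ['keyboard', 'or'] (min_width=11, slack=12)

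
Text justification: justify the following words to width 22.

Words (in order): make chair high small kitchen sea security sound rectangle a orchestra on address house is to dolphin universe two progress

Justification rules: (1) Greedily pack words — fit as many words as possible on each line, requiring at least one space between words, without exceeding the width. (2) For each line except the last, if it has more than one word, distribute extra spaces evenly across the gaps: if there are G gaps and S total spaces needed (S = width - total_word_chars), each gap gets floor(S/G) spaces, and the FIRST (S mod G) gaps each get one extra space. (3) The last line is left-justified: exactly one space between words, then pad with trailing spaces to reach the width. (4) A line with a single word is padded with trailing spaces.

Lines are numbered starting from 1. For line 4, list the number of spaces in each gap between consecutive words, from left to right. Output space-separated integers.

Answer: 2 2

Derivation:
Line 1: ['make', 'chair', 'high', 'small'] (min_width=21, slack=1)
Line 2: ['kitchen', 'sea', 'security'] (min_width=20, slack=2)
Line 3: ['sound', 'rectangle', 'a'] (min_width=17, slack=5)
Line 4: ['orchestra', 'on', 'address'] (min_width=20, slack=2)
Line 5: ['house', 'is', 'to', 'dolphin'] (min_width=19, slack=3)
Line 6: ['universe', 'two', 'progress'] (min_width=21, slack=1)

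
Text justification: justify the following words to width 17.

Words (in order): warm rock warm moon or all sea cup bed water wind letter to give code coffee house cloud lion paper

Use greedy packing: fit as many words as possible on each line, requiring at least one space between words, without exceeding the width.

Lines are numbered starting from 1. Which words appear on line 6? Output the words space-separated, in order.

Line 1: ['warm', 'rock', 'warm'] (min_width=14, slack=3)
Line 2: ['moon', 'or', 'all', 'sea'] (min_width=15, slack=2)
Line 3: ['cup', 'bed', 'water'] (min_width=13, slack=4)
Line 4: ['wind', 'letter', 'to'] (min_width=14, slack=3)
Line 5: ['give', 'code', 'coffee'] (min_width=16, slack=1)
Line 6: ['house', 'cloud', 'lion'] (min_width=16, slack=1)
Line 7: ['paper'] (min_width=5, slack=12)

Answer: house cloud lion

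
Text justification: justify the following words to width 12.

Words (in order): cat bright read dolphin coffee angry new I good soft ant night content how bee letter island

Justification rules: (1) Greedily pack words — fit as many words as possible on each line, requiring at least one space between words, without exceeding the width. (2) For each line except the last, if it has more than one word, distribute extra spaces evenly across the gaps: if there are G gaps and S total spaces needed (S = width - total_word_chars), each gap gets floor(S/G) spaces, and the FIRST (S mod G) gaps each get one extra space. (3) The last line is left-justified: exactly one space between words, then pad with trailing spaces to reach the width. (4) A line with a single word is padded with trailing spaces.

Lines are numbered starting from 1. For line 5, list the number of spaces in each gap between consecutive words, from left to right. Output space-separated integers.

Answer: 5

Derivation:
Line 1: ['cat', 'bright'] (min_width=10, slack=2)
Line 2: ['read', 'dolphin'] (min_width=12, slack=0)
Line 3: ['coffee', 'angry'] (min_width=12, slack=0)
Line 4: ['new', 'I', 'good'] (min_width=10, slack=2)
Line 5: ['soft', 'ant'] (min_width=8, slack=4)
Line 6: ['night'] (min_width=5, slack=7)
Line 7: ['content', 'how'] (min_width=11, slack=1)
Line 8: ['bee', 'letter'] (min_width=10, slack=2)
Line 9: ['island'] (min_width=6, slack=6)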